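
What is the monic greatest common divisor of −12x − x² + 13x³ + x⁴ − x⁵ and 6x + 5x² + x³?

3x + x²

Euclidean algorithm in ℚ[x]:
  −x⁵ + x⁴ + 13x³ − x² − 12x = (−x² + 6x − 11)(x³ + 5x² + 6x) + (18x² + 54x)
  x³ + 5x² + 6x = ((1/18)x + 1/9)(18x² + 54x) + (0)
Last nonzero remainder: 18x² + 54x. Dividing through by 18 gives the monic gcd x² + 3x.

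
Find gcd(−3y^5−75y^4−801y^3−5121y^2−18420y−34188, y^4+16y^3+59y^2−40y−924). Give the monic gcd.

Euclidean algorithm in ℚ[y]:
  −3y^5−75y^4−801y^3−5121y^2−18420y−34188 = (−3y−27)(y^4+16y^3+59y^2−40y−924) + (−192y^3−3648y^2−22272y−59136)
  y^4+16y^3+59y^2−40y−924 = (−(1/192)y+1/64)(−192y^3−3648y^2−22272y−59136) + (0)
Last nonzero remainder: −192y^3−3648y^2−22272y−59136. Dividing through by −192 gives the monic gcd y^3+19y^2+116y+308.

y^3+19y^2+116y+308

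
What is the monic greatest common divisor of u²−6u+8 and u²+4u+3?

By polynomial division,
  u²−6u+8 = (u²+4u+3) + (−10u+5)
  u²+4u+3 = (−(1/10)u−9/20)(−10u+5) + (21/4)
  −10u+5 = (−(40/21)u+20/21)(21/4) + (0)
The last nonzero remainder is the constant 21/4, so the polynomials are coprime and gcd = 1.

1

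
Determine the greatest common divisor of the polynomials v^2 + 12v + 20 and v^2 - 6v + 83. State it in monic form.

By polynomial division,
  v^2 + 12v + 20 = (v^2 - 6v + 83) + (18v - 63)
  v^2 - 6v + 83 = ((1/18)v - 5/36)(18v - 63) + (297/4)
  18v - 63 = ((8/33)v - 28/33)(297/4) + (0)
The last nonzero remainder is the constant 297/4, so the polynomials are coprime and gcd = 1.

1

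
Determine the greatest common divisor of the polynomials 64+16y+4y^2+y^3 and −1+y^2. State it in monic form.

By polynomial division,
  y^3+4y^2+16y+64 = (y+4)(y^2−1) + (17y+68)
  y^2−1 = ((1/17)y−4/17)(17y+68) + (15)
  17y+68 = ((17/15)y+68/15)(15) + (0)
The last nonzero remainder is the constant 15, so the polynomials are coprime and gcd = 1.

1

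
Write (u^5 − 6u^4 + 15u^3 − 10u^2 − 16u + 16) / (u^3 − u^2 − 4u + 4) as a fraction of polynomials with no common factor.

(u^3 − 3u^2 + 4u + 8)/(u + 2)

By polynomial division,
  u^5 − 6u^4 + 15u^3 − 10u^2 − 16u + 16 = (u^2 − 5u + 14)(u^3 − u^2 − 4u + 4) + (−20u^2 + 60u − 40)
  u^3 − u^2 − 4u + 4 = (−(1/20)u − 1/10)(−20u^2 + 60u − 40) + (0)
Last nonzero remainder: −20u^2 + 60u − 40. Dividing through by −20 gives the monic gcd u^2 − 3u + 2.
Cancel u^2 − 3u + 2 from numerator and denominator to get the reduced form.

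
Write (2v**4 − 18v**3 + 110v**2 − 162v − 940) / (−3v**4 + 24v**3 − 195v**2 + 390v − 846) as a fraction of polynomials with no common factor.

Euclidean algorithm in ℚ[v]:
  2v**4 − 18v**3 + 110v**2 − 162v − 940 = (−2/3)(−3v**4 + 24v**3 − 195v**2 + 390v − 846) + (−2v**3 − 20v**2 + 98v − 1504)
  −3v**4 + 24v**3 − 195v**2 + 390v − 846 = ((3/2)v − 27)(−2v**3 − 20v**2 + 98v − 1504) + (−882v**2 + 5292v − 41454)
  −2v**3 − 20v**2 + 98v − 1504 = ((1/441)v + 16/441)(−882v**2 + 5292v − 41454) + (0)
Last nonzero remainder: −882v**2 + 5292v − 41454. Dividing through by −882 gives the monic gcd v**2 − 6v + 47.
Cancel v**2 − 6v + 47 from numerator and denominator to get the reduced form.

(−2v**2 + 6v + 20)/(3v**2 − 6v + 18)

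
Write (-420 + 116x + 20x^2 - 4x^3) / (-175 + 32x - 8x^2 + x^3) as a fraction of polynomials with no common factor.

(60 - 8x - 4x^2)/(25 - x + x^2)

Apply the Euclidean algorithm:
  -4x^3 + 20x^2 + 116x - 420 = (-4)(x^3 - 8x^2 + 32x - 175) + (-12x^2 + 244x - 1120)
  x^3 - 8x^2 + 32x - 175 = (-(1/12)x - 37/36)(-12x^2 + 244x - 1120) + ((1705/9)x - 11935/9)
  -12x^2 + 244x - 1120 = (-(108/1705)x + 288/341)((1705/9)x - 11935/9) + (0)
Last nonzero remainder: (1705/9)x - 11935/9. Dividing through by 1705/9 gives the monic gcd x - 7.
Cancel x - 7 from numerator and denominator to get the reduced form.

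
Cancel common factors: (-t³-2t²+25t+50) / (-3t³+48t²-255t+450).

By polynomial division,
  -t³-2t²+25t+50 = (1/3)(-3t³+48t²-255t+450) + (-18t²+110t-100)
  -3t³+48t²-255t+450 = ((1/6)t-89/54)(-18t²+110t-100) + (-(1540/27)t+7700/27)
  -18t²+110t-100 = ((243/770)t-27/77)(-(1540/27)t+7700/27) + (0)
Last nonzero remainder: -(1540/27)t+7700/27. Dividing through by -1540/27 gives the monic gcd t-5.
Cancel t-5 from numerator and denominator to get the reduced form.

(t²+7t+10)/(3t²-33t+90)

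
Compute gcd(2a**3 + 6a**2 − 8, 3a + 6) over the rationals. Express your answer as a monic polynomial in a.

a + 2

By polynomial division,
  2a**3 + 6a**2 − 8 = ((2/3)a**2 + (2/3)a − 4/3)(3a + 6) + (0)
Last nonzero remainder: 3a + 6. Dividing through by 3 gives the monic gcd a + 2.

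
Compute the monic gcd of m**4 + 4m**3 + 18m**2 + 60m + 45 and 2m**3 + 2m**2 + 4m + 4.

m + 1

Euclidean algorithm in ℚ[m]:
  m**4 + 4m**3 + 18m**2 + 60m + 45 = ((1/2)m + 3/2)(2m**3 + 2m**2 + 4m + 4) + (13m**2 + 52m + 39)
  2m**3 + 2m**2 + 4m + 4 = ((2/13)m - 6/13)(13m**2 + 52m + 39) + (22m + 22)
  13m**2 + 52m + 39 = ((13/22)m + 39/22)(22m + 22) + (0)
Last nonzero remainder: 22m + 22. Dividing through by 22 gives the monic gcd m + 1.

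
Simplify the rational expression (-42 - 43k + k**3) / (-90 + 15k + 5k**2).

(-7 - 6k + k**2)/(-15 + 5k)

Euclidean algorithm in ℚ[k]:
  k**3 - 43k - 42 = ((1/5)k - 3/5)(5k**2 + 15k - 90) + (-16k - 96)
  5k**2 + 15k - 90 = (-(5/16)k + 15/16)(-16k - 96) + (0)
Last nonzero remainder: -16k - 96. Dividing through by -16 gives the monic gcd k + 6.
Cancel k + 6 from numerator and denominator to get the reduced form.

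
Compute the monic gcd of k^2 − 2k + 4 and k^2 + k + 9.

Repeated division with remainder:
  k^2 − 2k + 4 = (k^2 + k + 9) + (−3k − 5)
  k^2 + k + 9 = (−(1/3)k + 2/9)(−3k − 5) + (91/9)
  −3k − 5 = (−(27/91)k − 45/91)(91/9) + (0)
The last nonzero remainder is the constant 91/9, so the polynomials are coprime and gcd = 1.

1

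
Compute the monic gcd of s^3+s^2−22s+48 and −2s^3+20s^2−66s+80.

By polynomial division,
  s^3+s^2−22s+48 = (−1/2)(−2s^3+20s^2−66s+80) + (11s^2−55s+88)
  −2s^3+20s^2−66s+80 = (−(2/11)s+10/11)(11s^2−55s+88) + (0)
Last nonzero remainder: 11s^2−55s+88. Dividing through by 11 gives the monic gcd s^2−5s+8.

s^2−5s+8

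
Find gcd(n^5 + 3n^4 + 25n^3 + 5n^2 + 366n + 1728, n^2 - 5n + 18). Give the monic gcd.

n^2 - 5n + 18

Apply the Euclidean algorithm:
  n^5 + 3n^4 + 25n^3 + 5n^2 + 366n + 1728 = (n^3 + 8n^2 + 47n + 96)(n^2 - 5n + 18) + (0)
The last nonzero remainder n^2 - 5n + 18 is already monic.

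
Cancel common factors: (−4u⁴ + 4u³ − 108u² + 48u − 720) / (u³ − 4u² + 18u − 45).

By polynomial division,
  −4u⁴ + 4u³ − 108u² + 48u − 720 = (−4u − 12)(u³ − 4u² + 18u − 45) + (−84u² + 84u − 1260)
  u³ − 4u² + 18u − 45 = (−(1/84)u + 1/28)(−84u² + 84u − 1260) + (0)
Last nonzero remainder: −84u² + 84u − 1260. Dividing through by −84 gives the monic gcd u² − u + 15.
Cancel u² − u + 15 from numerator and denominator to get the reduced form.

(−4u² − 48)/(u − 3)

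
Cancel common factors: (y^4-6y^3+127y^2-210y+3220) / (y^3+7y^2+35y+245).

(y^2-6y+92)/(y+7)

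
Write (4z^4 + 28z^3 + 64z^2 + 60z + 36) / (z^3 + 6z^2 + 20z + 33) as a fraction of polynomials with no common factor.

(4z^3 + 16z^2 + 16z + 12)/(z^2 + 3z + 11)

Apply the Euclidean algorithm:
  4z^4 + 28z^3 + 64z^2 + 60z + 36 = (4z + 4)(z^3 + 6z^2 + 20z + 33) + (-40z^2 - 152z - 96)
  z^3 + 6z^2 + 20z + 33 = (-(1/40)z - 11/200)(-40z^2 - 152z - 96) + ((231/25)z + 693/25)
  -40z^2 - 152z - 96 = (-(1000/231)z - 800/231)((231/25)z + 693/25) + (0)
Last nonzero remainder: (231/25)z + 693/25. Dividing through by 231/25 gives the monic gcd z + 3.
Cancel z + 3 from numerator and denominator to get the reduced form.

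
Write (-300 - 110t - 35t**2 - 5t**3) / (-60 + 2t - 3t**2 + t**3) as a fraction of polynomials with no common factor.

Repeated division with remainder:
  -5t**3 - 35t**2 - 110t - 300 = (-5)(t**3 - 3t**2 + 2t - 60) + (-50t**2 - 100t - 600)
  t**3 - 3t**2 + 2t - 60 = (-(1/50)t + 1/10)(-50t**2 - 100t - 600) + (0)
Last nonzero remainder: -50t**2 - 100t - 600. Dividing through by -50 gives the monic gcd t**2 + 2t + 12.
Cancel t**2 + 2t + 12 from numerator and denominator to get the reduced form.

(-25 - 5t)/(-5 + t)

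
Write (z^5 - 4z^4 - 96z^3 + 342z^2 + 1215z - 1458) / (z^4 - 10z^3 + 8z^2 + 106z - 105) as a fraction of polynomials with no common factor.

(z^3 - 6z^2 - 81z + 486)/(z^2 - 12z + 35)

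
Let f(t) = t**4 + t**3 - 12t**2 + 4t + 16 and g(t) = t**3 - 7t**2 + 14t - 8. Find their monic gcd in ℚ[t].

Apply the Euclidean algorithm:
  t**4 + t**3 - 12t**2 + 4t + 16 = (t + 8)(t**3 - 7t**2 + 14t - 8) + (30t**2 - 100t + 80)
  t**3 - 7t**2 + 14t - 8 = ((1/30)t - 11/90)(30t**2 - 100t + 80) + (-(8/9)t + 16/9)
  30t**2 - 100t + 80 = (-(135/4)t + 45)(-(8/9)t + 16/9) + (0)
Last nonzero remainder: -(8/9)t + 16/9. Dividing through by -8/9 gives the monic gcd t - 2.

t - 2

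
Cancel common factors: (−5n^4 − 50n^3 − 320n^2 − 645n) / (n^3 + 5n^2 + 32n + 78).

(−5n^3 − 35n^2 − 215n)/(n^2 + 2n + 26)

By polynomial division,
  −5n^4 − 50n^3 − 320n^2 − 645n = (−5n − 25)(n^3 + 5n^2 + 32n + 78) + (−35n^2 + 545n + 1950)
  n^3 + 5n^2 + 32n + 78 = (−(1/35)n − 144/245)(−35n^2 + 545n + 1950) + ((19994/49)n + 59982/49)
  −35n^2 + 545n + 1950 = (−(1715/19994)n + 1225/769)((19994/49)n + 59982/49) + (0)
Last nonzero remainder: (19994/49)n + 59982/49. Dividing through by 19994/49 gives the monic gcd n + 3.
Cancel n + 3 from numerator and denominator to get the reduced form.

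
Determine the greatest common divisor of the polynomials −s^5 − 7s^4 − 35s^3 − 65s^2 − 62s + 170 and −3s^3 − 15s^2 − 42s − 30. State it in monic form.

Euclidean algorithm in ℚ[s]:
  −s^5 − 7s^4 − 35s^3 − 65s^2 − 62s + 170 = ((1/3)s^2 + (2/3)s + 11/3)(−3s^3 − 15s^2 − 42s − 30) + (28s^2 + 112s + 280)
  −3s^3 − 15s^2 − 42s − 30 = (−(3/28)s − 3/28)(28s^2 + 112s + 280) + (0)
Last nonzero remainder: 28s^2 + 112s + 280. Dividing through by 28 gives the monic gcd s^2 + 4s + 10.

s^2 + 4s + 10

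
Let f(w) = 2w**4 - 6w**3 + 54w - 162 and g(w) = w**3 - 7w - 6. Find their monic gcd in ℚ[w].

Repeated division with remainder:
  2w**4 - 6w**3 + 54w - 162 = (2w - 6)(w**3 - 7w - 6) + (14w**2 + 24w - 198)
  w**3 - 7w - 6 = ((1/14)w - 6/49)(14w**2 + 24w - 198) + ((494/49)w - 1482/49)
  14w**2 + 24w - 198 = ((343/247)w + 1617/247)((494/49)w - 1482/49) + (0)
Last nonzero remainder: (494/49)w - 1482/49. Dividing through by 494/49 gives the monic gcd w - 3.

w - 3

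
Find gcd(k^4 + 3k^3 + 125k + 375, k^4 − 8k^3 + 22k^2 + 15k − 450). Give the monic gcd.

k^3 − 2k^2 + 10k + 75

Apply the Euclidean algorithm:
  k^4 + 3k^3 + 125k + 375 = (k^4 − 8k^3 + 22k^2 + 15k − 450) + (11k^3 − 22k^2 + 110k + 825)
  k^4 − 8k^3 + 22k^2 + 15k − 450 = ((1/11)k − 6/11)(11k^3 − 22k^2 + 110k + 825) + (0)
Last nonzero remainder: 11k^3 − 22k^2 + 110k + 825. Dividing through by 11 gives the monic gcd k^3 − 2k^2 + 10k + 75.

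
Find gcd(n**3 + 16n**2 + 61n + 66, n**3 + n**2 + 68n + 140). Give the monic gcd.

n + 2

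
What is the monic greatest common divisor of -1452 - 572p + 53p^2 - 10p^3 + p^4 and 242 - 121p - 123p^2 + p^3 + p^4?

Euclidean algorithm in ℚ[p]:
  p^4 - 10p^3 + 53p^2 - 572p - 1452 = (p^4 + p^3 - 123p^2 - 121p + 242) + (-11p^3 + 176p^2 - 451p - 1694)
  p^4 + p^3 - 123p^2 - 121p + 242 = (-(1/11)p - 17/11)(-11p^3 + 176p^2 - 451p - 1694) + (108p^2 - 972p - 2376)
  -11p^3 + 176p^2 - 451p - 1694 = (-(11/108)p + 77/108)(108p^2 - 972p - 2376) + (0)
Last nonzero remainder: 108p^2 - 972p - 2376. Dividing through by 108 gives the monic gcd p^2 - 9p - 22.

-22 - 9p + p^2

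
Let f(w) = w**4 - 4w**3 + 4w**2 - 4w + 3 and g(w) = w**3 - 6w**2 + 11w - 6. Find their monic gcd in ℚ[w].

w**2 - 4w + 3

Euclidean algorithm in ℚ[w]:
  w**4 - 4w**3 + 4w**2 - 4w + 3 = (w + 2)(w**3 - 6w**2 + 11w - 6) + (5w**2 - 20w + 15)
  w**3 - 6w**2 + 11w - 6 = ((1/5)w - 2/5)(5w**2 - 20w + 15) + (0)
Last nonzero remainder: 5w**2 - 20w + 15. Dividing through by 5 gives the monic gcd w**2 - 4w + 3.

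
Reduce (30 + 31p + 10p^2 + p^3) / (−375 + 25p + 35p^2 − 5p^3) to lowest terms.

Repeated division with remainder:
  p^3 + 10p^2 + 31p + 30 = (−1/5)(−5p^3 + 35p^2 + 25p − 375) + (17p^2 + 36p − 45)
  −5p^3 + 35p^2 + 25p − 375 = (−(5/17)p + 775/289)(17p^2 + 36p − 45) + (−(24500/289)p − 73500/289)
  17p^2 + 36p − 45 = (−(4913/24500)p + 867/4900)(−(24500/289)p − 73500/289) + (0)
Last nonzero remainder: −(24500/289)p − 73500/289. Dividing through by −24500/289 gives the monic gcd p + 3.
Cancel p + 3 from numerator and denominator to get the reduced form.

(−10 − 7p − p^2)/(125 − 50p + 5p^2)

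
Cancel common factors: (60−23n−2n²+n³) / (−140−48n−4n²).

(−12+7n−n²)/(28+4n)

By polynomial division,
  n³−2n²−23n+60 = (−(1/4)n+7/2)(−4n²−48n−140) + (110n+550)
  −4n²−48n−140 = (−(2/55)n−14/55)(110n+550) + (0)
Last nonzero remainder: 110n+550. Dividing through by 110 gives the monic gcd n+5.
Cancel n+5 from numerator and denominator to get the reduced form.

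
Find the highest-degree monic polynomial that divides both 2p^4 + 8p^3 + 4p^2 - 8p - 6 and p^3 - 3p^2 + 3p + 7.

Repeated division with remainder:
  2p^4 + 8p^3 + 4p^2 - 8p - 6 = (2p + 14)(p^3 - 3p^2 + 3p + 7) + (40p^2 - 64p - 104)
  p^3 - 3p^2 + 3p + 7 = ((1/40)p - 7/200)(40p^2 - 64p - 104) + ((84/25)p + 84/25)
  40p^2 - 64p - 104 = ((250/21)p - 650/21)((84/25)p + 84/25) + (0)
Last nonzero remainder: (84/25)p + 84/25. Dividing through by 84/25 gives the monic gcd p + 1.

p + 1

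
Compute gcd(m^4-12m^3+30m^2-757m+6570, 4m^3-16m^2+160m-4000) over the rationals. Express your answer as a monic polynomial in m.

m-10

By polynomial division,
  m^4-12m^3+30m^2-757m+6570 = ((1/4)m-2)(4m^3-16m^2+160m-4000) + (-42m^2+563m-1430)
  4m^3-16m^2+160m-4000 = (-(2/21)m-395/441)(-42m^2+563m-1430) + ((232885/441)m-2328850/441)
  -42m^2+563m-1430 = (-(18522/232885)m+63063/232885)((232885/441)m-2328850/441) + (0)
Last nonzero remainder: (232885/441)m-2328850/441. Dividing through by 232885/441 gives the monic gcd m-10.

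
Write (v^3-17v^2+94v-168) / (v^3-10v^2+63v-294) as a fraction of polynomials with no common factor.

Apply the Euclidean algorithm:
  v^3-17v^2+94v-168 = (v^3-10v^2+63v-294) + (-7v^2+31v+126)
  v^3-10v^2+63v-294 = (-(1/7)v+39/49)(-7v^2+31v+126) + ((2760/49)v-2760/7)
  -7v^2+31v+126 = (-(343/2760)v-147/460)((2760/49)v-2760/7) + (0)
Last nonzero remainder: (2760/49)v-2760/7. Dividing through by 2760/49 gives the monic gcd v-7.
Cancel v-7 from numerator and denominator to get the reduced form.

(v^2-10v+24)/(v^2-3v+42)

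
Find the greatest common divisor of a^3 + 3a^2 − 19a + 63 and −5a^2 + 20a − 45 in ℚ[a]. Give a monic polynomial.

a^2 − 4a + 9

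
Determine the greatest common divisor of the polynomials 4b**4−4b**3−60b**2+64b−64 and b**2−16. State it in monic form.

b**2−16

Euclidean algorithm in ℚ[b]:
  4b**4−4b**3−60b**2+64b−64 = (4b**2−4b+4)(b**2−16) + (0)
The last nonzero remainder b**2−16 is already monic.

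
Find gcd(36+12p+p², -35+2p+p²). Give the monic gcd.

1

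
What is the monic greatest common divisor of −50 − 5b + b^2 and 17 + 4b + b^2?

Apply the Euclidean algorithm:
  b^2 − 5b − 50 = (b^2 + 4b + 17) + (−9b − 67)
  b^2 + 4b + 17 = (−(1/9)b + 31/81)(−9b − 67) + (3454/81)
  −9b − 67 = (−(729/3454)b − 5427/3454)(3454/81) + (0)
The last nonzero remainder is the constant 3454/81, so the polynomials are coprime and gcd = 1.

1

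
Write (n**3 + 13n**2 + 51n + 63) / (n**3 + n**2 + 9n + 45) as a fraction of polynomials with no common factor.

(n**2 + 10n + 21)/(n**2 - 2n + 15)

Apply the Euclidean algorithm:
  n**3 + 13n**2 + 51n + 63 = (n**3 + n**2 + 9n + 45) + (12n**2 + 42n + 18)
  n**3 + n**2 + 9n + 45 = ((1/12)n - 5/24)(12n**2 + 42n + 18) + ((65/4)n + 195/4)
  12n**2 + 42n + 18 = ((48/65)n + 24/65)((65/4)n + 195/4) + (0)
Last nonzero remainder: (65/4)n + 195/4. Dividing through by 65/4 gives the monic gcd n + 3.
Cancel n + 3 from numerator and denominator to get the reduced form.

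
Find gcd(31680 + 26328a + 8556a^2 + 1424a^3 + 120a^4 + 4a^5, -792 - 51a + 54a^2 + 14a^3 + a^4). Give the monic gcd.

264 + 105a + 17a^2 + a^3

By polynomial division,
  4a^5 + 120a^4 + 1424a^3 + 8556a^2 + 26328a + 31680 = (4a + 64)(a^4 + 14a^3 + 54a^2 - 51a - 792) + (312a^3 + 5304a^2 + 32760a + 82368)
  a^4 + 14a^3 + 54a^2 - 51a - 792 = ((1/312)a - 1/104)(312a^3 + 5304a^2 + 32760a + 82368) + (0)
Last nonzero remainder: 312a^3 + 5304a^2 + 32760a + 82368. Dividing through by 312 gives the monic gcd a^3 + 17a^2 + 105a + 264.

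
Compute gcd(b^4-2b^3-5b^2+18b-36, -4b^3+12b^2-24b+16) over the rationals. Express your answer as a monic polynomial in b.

b^2-2b+4

Euclidean algorithm in ℚ[b]:
  b^4-2b^3-5b^2+18b-36 = (-(1/4)b-1/4)(-4b^3+12b^2-24b+16) + (-8b^2+16b-32)
  -4b^3+12b^2-24b+16 = ((1/2)b-1/2)(-8b^2+16b-32) + (0)
Last nonzero remainder: -8b^2+16b-32. Dividing through by -8 gives the monic gcd b^2-2b+4.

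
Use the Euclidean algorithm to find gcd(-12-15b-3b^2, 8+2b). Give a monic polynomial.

Repeated division with remainder:
  -3b^2-15b-12 = (-(3/2)b-3/2)(2b+8) + (0)
Last nonzero remainder: 2b+8. Dividing through by 2 gives the monic gcd b+4.

4+b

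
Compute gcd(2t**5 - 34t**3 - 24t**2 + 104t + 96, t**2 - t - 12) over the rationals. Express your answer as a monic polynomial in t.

t**2 - t - 12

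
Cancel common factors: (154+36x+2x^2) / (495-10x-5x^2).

(-14-2x)/(-45+5x)

By polynomial division,
  2x^2+36x+154 = (-2/5)(-5x^2-10x+495) + (32x+352)
  -5x^2-10x+495 = (-(5/32)x+45/32)(32x+352) + (0)
Last nonzero remainder: 32x+352. Dividing through by 32 gives the monic gcd x+11.
Cancel x+11 from numerator and denominator to get the reduced form.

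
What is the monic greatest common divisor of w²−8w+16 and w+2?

1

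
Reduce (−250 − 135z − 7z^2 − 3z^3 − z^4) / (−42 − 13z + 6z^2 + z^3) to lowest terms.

Repeated division with remainder:
  −z^4 − 3z^3 − 7z^2 − 135z − 250 = (−z + 3)(z^3 + 6z^2 − 13z − 42) + (−38z^2 − 138z − 124)
  z^3 + 6z^2 − 13z − 42 = (−(1/38)z − 45/722)(−38z^2 − 138z − 124) + (−(8976/361)z − 17952/361)
  −38z^2 − 138z − 124 = ((6859/4488)z + 11191/4488)(−(8976/361)z − 17952/361) + (0)
Last nonzero remainder: −(8976/361)z − 17952/361. Dividing through by −8976/361 gives the monic gcd z + 2.
Cancel z + 2 from numerator and denominator to get the reduced form.

(−125 − 5z − z^2 − z^3)/(−21 + 4z + z^2)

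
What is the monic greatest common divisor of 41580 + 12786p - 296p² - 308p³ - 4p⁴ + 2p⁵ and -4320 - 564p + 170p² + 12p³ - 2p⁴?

-270 - 69p + 2p² + p³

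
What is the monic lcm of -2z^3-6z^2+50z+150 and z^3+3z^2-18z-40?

z^5+z^4-39z^3-49z^2+350z+600

Euclidean algorithm in ℚ[z]:
  -2z^3-6z^2+50z+150 = (-2)(z^3+3z^2-18z-40) + (14z+70)
  z^3+3z^2-18z-40 = ((1/14)z^2-(1/7)z-4/7)(14z+70) + (0)
Last nonzero remainder: 14z+70. Dividing through by 14 gives the monic gcd z+5.
Then lcm(f, g) = f·g / gcd(f, g); expanding and making the result monic gives the answer.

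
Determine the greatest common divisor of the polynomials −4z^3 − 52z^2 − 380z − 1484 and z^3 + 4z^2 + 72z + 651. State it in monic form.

z + 7

Repeated division with remainder:
  −4z^3 − 52z^2 − 380z − 1484 = (−4)(z^3 + 4z^2 + 72z + 651) + (−36z^2 − 92z + 1120)
  z^3 + 4z^2 + 72z + 651 = (−(1/36)z − 13/324)(−36z^2 − 92z + 1120) + ((8053/81)z + 56371/81)
  −36z^2 − 92z + 1120 = (−(2916/8053)z + 12960/8053)((8053/81)z + 56371/81) + (0)
Last nonzero remainder: (8053/81)z + 56371/81. Dividing through by 8053/81 gives the monic gcd z + 7.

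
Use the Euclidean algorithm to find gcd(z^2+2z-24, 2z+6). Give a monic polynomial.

Apply the Euclidean algorithm:
  z^2+2z-24 = ((1/2)z-1/2)(2z+6) + (-21)
  2z+6 = (-(2/21)z-2/7)(-21) + (0)
The last nonzero remainder is the constant -21, so the polynomials are coprime and gcd = 1.

1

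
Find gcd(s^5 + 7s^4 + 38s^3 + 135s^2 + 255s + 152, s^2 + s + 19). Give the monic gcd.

Apply the Euclidean algorithm:
  s^5 + 7s^4 + 38s^3 + 135s^2 + 255s + 152 = (s^3 + 6s^2 + 13s + 8)(s^2 + s + 19) + (0)
The last nonzero remainder s^2 + s + 19 is already monic.

s^2 + s + 19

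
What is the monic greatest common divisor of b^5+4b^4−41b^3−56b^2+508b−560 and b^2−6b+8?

Repeated division with remainder:
  b^5+4b^4−41b^3−56b^2+508b−560 = (b^3+10b^2+11b−70)(b^2−6b+8) + (0)
The last nonzero remainder b^2−6b+8 is already monic.

b^2−6b+8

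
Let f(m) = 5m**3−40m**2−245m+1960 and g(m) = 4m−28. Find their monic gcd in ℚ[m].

m−7

By polynomial division,
  5m**3−40m**2−245m+1960 = ((5/4)m**2−(5/4)m−70)(4m−28) + (0)
Last nonzero remainder: 4m−28. Dividing through by 4 gives the monic gcd m−7.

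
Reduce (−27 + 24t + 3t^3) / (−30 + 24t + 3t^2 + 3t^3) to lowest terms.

Repeated division with remainder:
  3t^3 + 24t − 27 = (3t^3 + 3t^2 + 24t − 30) + (−3t^2 + 3)
  3t^3 + 3t^2 + 24t − 30 = (−t − 1)(−3t^2 + 3) + (27t − 27)
  −3t^2 + 3 = (−(1/9)t − 1/9)(27t − 27) + (0)
Last nonzero remainder: 27t − 27. Dividing through by 27 gives the monic gcd t − 1.
Cancel t − 1 from numerator and denominator to get the reduced form.

(9 + t + t^2)/(10 + 2t + t^2)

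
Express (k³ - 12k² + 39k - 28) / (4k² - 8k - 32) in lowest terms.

(k² - 8k + 7)/(4k + 8)

Repeated division with remainder:
  k³ - 12k² + 39k - 28 = ((1/4)k - 5/2)(4k² - 8k - 32) + (27k - 108)
  4k² - 8k - 32 = ((4/27)k + 8/27)(27k - 108) + (0)
Last nonzero remainder: 27k - 108. Dividing through by 27 gives the monic gcd k - 4.
Cancel k - 4 from numerator and denominator to get the reduced form.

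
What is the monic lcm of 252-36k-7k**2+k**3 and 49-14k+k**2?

Euclidean algorithm in ℚ[k]:
  k**3-7k**2-36k+252 = (k+7)(k**2-14k+49) + (13k-91)
  k**2-14k+49 = ((1/13)k-7/13)(13k-91) + (0)
Last nonzero remainder: 13k-91. Dividing through by 13 gives the monic gcd k-7.
Then lcm(f, g) = f·g / gcd(f, g); expanding and making the result monic gives the answer.

-1764+504k+13k**2-14k**3+k**4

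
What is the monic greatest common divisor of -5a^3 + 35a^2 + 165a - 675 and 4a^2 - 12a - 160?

a + 5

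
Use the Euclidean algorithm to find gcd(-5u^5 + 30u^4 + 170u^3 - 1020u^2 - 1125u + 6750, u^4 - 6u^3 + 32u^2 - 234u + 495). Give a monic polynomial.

Repeated division with remainder:
  -5u^5 + 30u^4 + 170u^3 - 1020u^2 - 1125u + 6750 = (-5u)(u^4 - 6u^3 + 32u^2 - 234u + 495) + (330u^3 - 2190u^2 + 1350u + 6750)
  u^4 - 6u^3 + 32u^2 - 234u + 495 = ((1/330)u + 7/3630)(330u^3 - 2190u^2 + 1350u + 6750) + ((3888/121)u^2 - (31104/121)u + 58320/121)
  330u^3 - 2190u^2 + 1350u + 6750 = ((6655/648)u + 3025/216)((3888/121)u^2 - (31104/121)u + 58320/121) + (0)
Last nonzero remainder: (3888/121)u^2 - (31104/121)u + 58320/121. Dividing through by 3888/121 gives the monic gcd u^2 - 8u + 15.

u^2 - 8u + 15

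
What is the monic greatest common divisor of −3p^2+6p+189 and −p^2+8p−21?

Apply the Euclidean algorithm:
  −3p^2+6p+189 = (3)(−p^2+8p−21) + (−18p+252)
  −p^2+8p−21 = ((1/18)p+1/3)(−18p+252) + (−105)
  −18p+252 = ((6/35)p−12/5)(−105) + (0)
The last nonzero remainder is the constant −105, so the polynomials are coprime and gcd = 1.

1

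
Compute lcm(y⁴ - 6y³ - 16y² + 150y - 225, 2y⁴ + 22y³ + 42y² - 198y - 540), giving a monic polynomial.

y⁶ + 3y⁵ - 52y⁴ - 102y³ + 837y² + 675y - 4050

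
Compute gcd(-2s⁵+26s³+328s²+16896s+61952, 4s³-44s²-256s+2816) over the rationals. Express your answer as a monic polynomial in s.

Repeated division with remainder:
  -2s⁵+26s³+328s²+16896s+61952 = (-(1/2)s²-(11/2)s-86)(4s³-44s²-256s+2816) + (-3456s²+10368s+304128)
  4s³-44s²-256s+2816 = (-(1/864)s+1/108)(-3456s²+10368s+304128) + (0)
Last nonzero remainder: -3456s²+10368s+304128. Dividing through by -3456 gives the monic gcd s²-3s-88.

s²-3s-88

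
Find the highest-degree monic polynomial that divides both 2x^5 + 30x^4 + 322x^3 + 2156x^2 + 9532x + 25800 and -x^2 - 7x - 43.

x^2 + 7x + 43

Repeated division with remainder:
  2x^5 + 30x^4 + 322x^3 + 2156x^2 + 9532x + 25800 = (-2x^3 - 16x^2 - 124x - 600)(-x^2 - 7x - 43) + (0)
Last nonzero remainder: -x^2 - 7x - 43. Dividing through by -1 gives the monic gcd x^2 + 7x + 43.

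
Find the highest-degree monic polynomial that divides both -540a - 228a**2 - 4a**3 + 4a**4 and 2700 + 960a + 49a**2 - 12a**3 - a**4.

Repeated division with remainder:
  4a**4 - 4a**3 - 228a**2 - 540a = (-4)(-a**4 - 12a**3 + 49a**2 + 960a + 2700) + (-52a**3 - 32a**2 + 3300a + 10800)
  -a**4 - 12a**3 + 49a**2 + 960a + 2700 = ((1/52)a + 37/169)(-52a**3 - 32a**2 + 3300a + 10800) + (-(1260/169)a**2 + (5040/169)a + 56700/169)
  -52a**3 - 32a**2 + 3300a + 10800 = ((2197/315)a + 676/21)(-(1260/169)a**2 + (5040/169)a + 56700/169) + (0)
Last nonzero remainder: -(1260/169)a**2 + (5040/169)a + 56700/169. Dividing through by -1260/169 gives the monic gcd a**2 - 4a - 45.

-45 - 4a + a**2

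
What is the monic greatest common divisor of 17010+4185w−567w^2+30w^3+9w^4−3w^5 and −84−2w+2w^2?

Euclidean algorithm in ℚ[w]:
  −3w^5+9w^4+30w^3−567w^2+4185w+17010 = (−(3/2)w^3+3w^2−45w−405/2)(2w^2−2w−84) + (0)
Last nonzero remainder: 2w^2−2w−84. Dividing through by 2 gives the monic gcd w^2−w−42.

−42−w+w^2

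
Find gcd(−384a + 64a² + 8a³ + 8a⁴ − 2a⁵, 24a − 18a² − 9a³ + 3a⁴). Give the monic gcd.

Euclidean algorithm in ℚ[a]:
  −2a⁵ + 8a⁴ + 8a³ + 64a² − 384a = (−(2/3)a + 2/3)(3a⁴ − 9a³ − 18a² + 24a) + (2a³ + 92a² − 400a)
  3a⁴ − 9a³ − 18a² + 24a = ((3/2)a − 147/2)(2a³ + 92a² − 400a) + (7344a² − 29376a)
  2a³ + 92a² − 400a = ((1/3672)a + 25/1836)(7344a² − 29376a) + (0)
Last nonzero remainder: 7344a² − 29376a. Dividing through by 7344 gives the monic gcd a² − 4a.

−4a + a²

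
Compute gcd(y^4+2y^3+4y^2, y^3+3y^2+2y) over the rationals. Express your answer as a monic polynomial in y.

y

Apply the Euclidean algorithm:
  y^4+2y^3+4y^2 = (y-1)(y^3+3y^2+2y) + (5y^2+2y)
  y^3+3y^2+2y = ((1/5)y+13/25)(5y^2+2y) + ((24/25)y)
  5y^2+2y = ((125/24)y+25/12)((24/25)y) + (0)
Last nonzero remainder: (24/25)y. Dividing through by 24/25 gives the monic gcd y.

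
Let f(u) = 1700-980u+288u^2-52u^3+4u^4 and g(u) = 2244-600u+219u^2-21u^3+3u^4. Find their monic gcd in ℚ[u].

Repeated division with remainder:
  4u^4-52u^3+288u^2-980u+1700 = (4/3)(3u^4-21u^3+219u^2-600u+2244) + (-24u^3-4u^2-180u-1292)
  3u^4-21u^3+219u^2-600u+2244 = (-(1/8)u+43/48)(-24u^3-4u^2-180u-1292) + ((2401/12)u^2-(2401/4)u+40817/12)
  -24u^3-4u^2-180u-1292 = (-(288/2401)u-912/2401)((2401/12)u^2-(2401/4)u+40817/12) + (0)
Last nonzero remainder: (2401/12)u^2-(2401/4)u+40817/12. Dividing through by 2401/12 gives the monic gcd u^2-3u+17.

17-3u+u^2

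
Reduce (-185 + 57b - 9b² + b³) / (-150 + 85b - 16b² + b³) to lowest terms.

Repeated division with remainder:
  b³ - 9b² + 57b - 185 = (b³ - 16b² + 85b - 150) + (7b² - 28b - 35)
  b³ - 16b² + 85b - 150 = ((1/7)b - 12/7)(7b² - 28b - 35) + (42b - 210)
  7b² - 28b - 35 = ((1/6)b + 1/6)(42b - 210) + (0)
Last nonzero remainder: 42b - 210. Dividing through by 42 gives the monic gcd b - 5.
Cancel b - 5 from numerator and denominator to get the reduced form.

(37 - 4b + b²)/(30 - 11b + b²)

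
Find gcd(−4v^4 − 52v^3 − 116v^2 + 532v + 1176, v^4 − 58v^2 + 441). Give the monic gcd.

v^2 + 4v − 21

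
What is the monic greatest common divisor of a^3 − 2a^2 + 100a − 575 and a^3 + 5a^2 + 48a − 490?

a − 5

Repeated division with remainder:
  a^3 − 2a^2 + 100a − 575 = (a^3 + 5a^2 + 48a − 490) + (−7a^2 + 52a − 85)
  a^3 + 5a^2 + 48a − 490 = (−(1/7)a − 87/49)(−7a^2 + 52a − 85) + ((6281/49)a − 31405/49)
  −7a^2 + 52a − 85 = (−(343/6281)a + 833/6281)((6281/49)a − 31405/49) + (0)
Last nonzero remainder: (6281/49)a − 31405/49. Dividing through by 6281/49 gives the monic gcd a − 5.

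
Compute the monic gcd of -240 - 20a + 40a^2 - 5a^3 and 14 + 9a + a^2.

2 + a

Repeated division with remainder:
  -5a^3 + 40a^2 - 20a - 240 = (-5a + 85)(a^2 + 9a + 14) + (-715a - 1430)
  a^2 + 9a + 14 = (-(1/715)a - 7/715)(-715a - 1430) + (0)
Last nonzero remainder: -715a - 1430. Dividing through by -715 gives the monic gcd a + 2.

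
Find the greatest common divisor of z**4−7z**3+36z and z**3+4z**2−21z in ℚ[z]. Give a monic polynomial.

z**2−3z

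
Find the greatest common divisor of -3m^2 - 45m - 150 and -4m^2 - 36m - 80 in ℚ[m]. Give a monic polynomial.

Repeated division with remainder:
  -3m^2 - 45m - 150 = (3/4)(-4m^2 - 36m - 80) + (-18m - 90)
  -4m^2 - 36m - 80 = ((2/9)m + 8/9)(-18m - 90) + (0)
Last nonzero remainder: -18m - 90. Dividing through by -18 gives the monic gcd m + 5.

m + 5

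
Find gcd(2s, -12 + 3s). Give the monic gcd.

Apply the Euclidean algorithm:
  2s = (2/3)(3s - 12) + (8)
  3s - 12 = ((3/8)s - 3/2)(8) + (0)
The last nonzero remainder is the constant 8, so the polynomials are coprime and gcd = 1.

1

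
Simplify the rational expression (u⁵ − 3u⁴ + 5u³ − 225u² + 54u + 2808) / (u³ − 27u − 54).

(u³ + 23u − 156)/(u + 3)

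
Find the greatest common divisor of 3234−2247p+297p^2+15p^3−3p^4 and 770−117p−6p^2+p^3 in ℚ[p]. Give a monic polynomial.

By polynomial division,
  −3p^4+15p^3+297p^2−2247p+3234 = (−3p−3)(p^3−6p^2−117p+770) + (−72p^2−288p+5544)
  p^3−6p^2−117p+770 = (−(1/72)p+5/36)(−72p^2−288p+5544) + (0)
Last nonzero remainder: −72p^2−288p+5544. Dividing through by −72 gives the monic gcd p^2+4p−77.

−77+4p+p^2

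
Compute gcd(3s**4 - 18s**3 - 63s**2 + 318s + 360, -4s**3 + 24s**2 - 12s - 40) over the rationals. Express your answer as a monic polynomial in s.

s**2 - 4s - 5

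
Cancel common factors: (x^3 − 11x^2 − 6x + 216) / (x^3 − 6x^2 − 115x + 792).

(x^2 − 2x − 24)/(x^2 + 3x − 88)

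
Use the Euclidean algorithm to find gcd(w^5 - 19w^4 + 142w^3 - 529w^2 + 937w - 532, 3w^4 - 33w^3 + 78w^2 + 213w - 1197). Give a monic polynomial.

w^3 - 14w^2 + 68w - 133

Repeated division with remainder:
  w^5 - 19w^4 + 142w^3 - 529w^2 + 937w - 532 = ((1/3)w - 8/3)(3w^4 - 33w^3 + 78w^2 + 213w - 1197) + (28w^3 - 392w^2 + 1904w - 3724)
  3w^4 - 33w^3 + 78w^2 + 213w - 1197 = ((3/28)w + 9/28)(28w^3 - 392w^2 + 1904w - 3724) + (0)
Last nonzero remainder: 28w^3 - 392w^2 + 1904w - 3724. Dividing through by 28 gives the monic gcd w^3 - 14w^2 + 68w - 133.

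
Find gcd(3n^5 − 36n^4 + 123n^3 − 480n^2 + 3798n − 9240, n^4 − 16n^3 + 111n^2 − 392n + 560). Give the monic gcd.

n^2 − 9n + 20

By polynomial division,
  3n^5 − 36n^4 + 123n^3 − 480n^2 + 3798n − 9240 = (3n + 12)(n^4 − 16n^3 + 111n^2 − 392n + 560) + (−18n^3 − 636n^2 + 6822n − 15960)
  n^4 − 16n^3 + 111n^2 − 392n + 560 = (−(1/18)n + 77/27)(−18n^3 − 636n^2 + 6822n − 15960) + ((20734/9)n^2 − 20734n + 414680/9)
  −18n^3 − 636n^2 + 6822n − 15960 = (−(81/10367)n − 513/1481)((20734/9)n^2 − 20734n + 414680/9) + (0)
Last nonzero remainder: (20734/9)n^2 − 20734n + 414680/9. Dividing through by 20734/9 gives the monic gcd n^2 − 9n + 20.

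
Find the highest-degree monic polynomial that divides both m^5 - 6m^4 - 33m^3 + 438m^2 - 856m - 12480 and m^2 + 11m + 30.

Euclidean algorithm in ℚ[m]:
  m^5 - 6m^4 - 33m^3 + 438m^2 - 856m - 12480 = (m^3 - 17m^2 + 124m - 416)(m^2 + 11m + 30) + (0)
The last nonzero remainder m^2 + 11m + 30 is already monic.

m^2 + 11m + 30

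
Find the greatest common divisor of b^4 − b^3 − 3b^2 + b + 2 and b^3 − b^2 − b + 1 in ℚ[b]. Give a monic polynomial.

b^2 − 1

Apply the Euclidean algorithm:
  b^4 − b^3 − 3b^2 + b + 2 = (b)(b^3 − b^2 − b + 1) + (−2b^2 + 2)
  b^3 − b^2 − b + 1 = (−(1/2)b + 1/2)(−2b^2 + 2) + (0)
Last nonzero remainder: −2b^2 + 2. Dividing through by −2 gives the monic gcd b^2 − 1.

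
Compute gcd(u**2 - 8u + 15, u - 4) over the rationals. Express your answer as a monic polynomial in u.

1

Apply the Euclidean algorithm:
  u**2 - 8u + 15 = (u - 4)(u - 4) + (-1)
  u - 4 = (-u + 4)(-1) + (0)
The last nonzero remainder is the constant -1, so the polynomials are coprime and gcd = 1.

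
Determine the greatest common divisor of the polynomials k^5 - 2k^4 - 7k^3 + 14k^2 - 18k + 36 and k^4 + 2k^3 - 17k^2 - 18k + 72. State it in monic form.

By polynomial division,
  k^5 - 2k^4 - 7k^3 + 14k^2 - 18k + 36 = (k - 4)(k^4 + 2k^3 - 17k^2 - 18k + 72) + (18k^3 - 36k^2 - 162k + 324)
  k^4 + 2k^3 - 17k^2 - 18k + 72 = ((1/18)k + 2/9)(18k^3 - 36k^2 - 162k + 324) + (0)
Last nonzero remainder: 18k^3 - 36k^2 - 162k + 324. Dividing through by 18 gives the monic gcd k^3 - 2k^2 - 9k + 18.

k^3 - 2k^2 - 9k + 18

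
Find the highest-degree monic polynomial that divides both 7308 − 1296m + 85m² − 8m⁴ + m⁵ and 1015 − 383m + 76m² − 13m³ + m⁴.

−203 + 36m − 8m² + m³

Apply the Euclidean algorithm:
  m⁵ − 8m⁴ + 85m² − 1296m + 7308 = (m + 5)(m⁴ − 13m³ + 76m² − 383m + 1015) + (−11m³ + 88m² − 396m + 2233)
  m⁴ − 13m³ + 76m² − 383m + 1015 = (−(1/11)m + 5/11)(−11m³ + 88m² − 396m + 2233) + (0)
Last nonzero remainder: −11m³ + 88m² − 396m + 2233. Dividing through by −11 gives the monic gcd m³ − 8m² + 36m − 203.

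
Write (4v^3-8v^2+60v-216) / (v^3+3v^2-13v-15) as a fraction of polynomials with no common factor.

(4v^2+4v+72)/(v^2+6v+5)

By polynomial division,
  4v^3-8v^2+60v-216 = (4)(v^3+3v^2-13v-15) + (-20v^2+112v-156)
  v^3+3v^2-13v-15 = (-(1/20)v-43/100)(-20v^2+112v-156) + ((684/25)v-2052/25)
  -20v^2+112v-156 = (-(125/171)v+325/171)((684/25)v-2052/25) + (0)
Last nonzero remainder: (684/25)v-2052/25. Dividing through by 684/25 gives the monic gcd v-3.
Cancel v-3 from numerator and denominator to get the reduced form.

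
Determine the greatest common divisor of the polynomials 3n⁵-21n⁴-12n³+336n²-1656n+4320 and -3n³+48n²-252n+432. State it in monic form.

Repeated division with remainder:
  3n⁵-21n⁴-12n³+336n²-1656n+4320 = (-n²-9n-56)(-3n³+48n²-252n+432) + (1188n²-11880n+28512)
  -3n³+48n²-252n+432 = (-(1/396)n+1/66)(1188n²-11880n+28512) + (0)
Last nonzero remainder: 1188n²-11880n+28512. Dividing through by 1188 gives the monic gcd n²-10n+24.

n²-10n+24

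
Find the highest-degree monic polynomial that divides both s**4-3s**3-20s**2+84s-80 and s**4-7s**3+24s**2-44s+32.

Apply the Euclidean algorithm:
  s**4-3s**3-20s**2+84s-80 = (s**4-7s**3+24s**2-44s+32) + (4s**3-44s**2+128s-112)
  s**4-7s**3+24s**2-44s+32 = ((1/4)s+1)(4s**3-44s**2+128s-112) + (36s**2-144s+144)
  4s**3-44s**2+128s-112 = ((1/9)s-7/9)(36s**2-144s+144) + (0)
Last nonzero remainder: 36s**2-144s+144. Dividing through by 36 gives the monic gcd s**2-4s+4.

s**2-4s+4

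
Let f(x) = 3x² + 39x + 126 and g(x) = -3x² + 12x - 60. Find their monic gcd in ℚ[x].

1

Euclidean algorithm in ℚ[x]:
  3x² + 39x + 126 = (-1)(-3x² + 12x - 60) + (51x + 66)
  -3x² + 12x - 60 = (-(1/17)x + 90/289)(51x + 66) + (-23280/289)
  51x + 66 = (-(4913/7760)x - 3179/3880)(-23280/289) + (0)
The last nonzero remainder is the constant -23280/289, so the polynomials are coprime and gcd = 1.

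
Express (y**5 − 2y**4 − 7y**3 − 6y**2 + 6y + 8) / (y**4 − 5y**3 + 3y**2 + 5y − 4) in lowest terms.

Repeated division with remainder:
  y**5 − 2y**4 − 7y**3 − 6y**2 + 6y + 8 = (y + 3)(y**4 − 5y**3 + 3y**2 + 5y − 4) + (5y**3 − 20y**2 − 5y + 20)
  y**4 − 5y**3 + 3y**2 + 5y − 4 = ((1/5)y − 1/5)(5y**3 − 20y**2 − 5y + 20) + (0)
Last nonzero remainder: 5y**3 − 20y**2 − 5y + 20. Dividing through by 5 gives the monic gcd y**3 − 4y**2 − y + 4.
Cancel y**3 − 4y**2 − y + 4 from numerator and denominator to get the reduced form.

(y**2 + 2y + 2)/(y − 1)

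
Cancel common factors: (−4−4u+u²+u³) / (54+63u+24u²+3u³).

Euclidean algorithm in ℚ[u]:
  u³+u²−4u−4 = (1/3)(3u³+24u²+63u+54) + (−7u²−25u−22)
  3u³+24u²+63u+54 = (−(3/7)u−93/49)(−7u²−25u−22) + ((300/49)u+600/49)
  −7u²−25u−22 = (−(343/300)u−539/300)((300/49)u+600/49) + (0)
Last nonzero remainder: (300/49)u+600/49. Dividing through by 300/49 gives the monic gcd u+2.
Cancel u+2 from numerator and denominator to get the reduced form.

(−2−u+u²)/(27+18u+3u²)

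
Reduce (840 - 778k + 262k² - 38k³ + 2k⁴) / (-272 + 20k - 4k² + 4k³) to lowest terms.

Repeated division with remainder:
  2k⁴ - 38k³ + 262k² - 778k + 840 = ((1/2)k - 9)(4k³ - 4k² + 20k - 272) + (216k² - 462k - 1608)
  4k³ - 4k² + 20k - 272 = ((1/54)k + 41/1944)(216k² - 462k - 1608) + ((19285/324)k - 19285/81)
  216k² - 462k - 1608 = ((69984/19285)k + 130248/19285)((19285/324)k - 19285/81) + (0)
Last nonzero remainder: (19285/324)k - 19285/81. Dividing through by 19285/324 gives the monic gcd k - 4.
Cancel k - 4 from numerator and denominator to get the reduced form.

(-105 + 71k - 15k² + k³)/(34 + 6k + 2k²)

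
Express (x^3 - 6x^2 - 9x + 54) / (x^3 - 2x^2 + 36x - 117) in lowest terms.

Euclidean algorithm in ℚ[x]:
  x^3 - 6x^2 - 9x + 54 = (x^3 - 2x^2 + 36x - 117) + (-4x^2 - 45x + 171)
  x^3 - 2x^2 + 36x - 117 = (-(1/4)x + 53/16)(-4x^2 - 45x + 171) + ((3645/16)x - 10935/16)
  -4x^2 - 45x + 171 = (-(64/3645)x - 304/1215)((3645/16)x - 10935/16) + (0)
Last nonzero remainder: (3645/16)x - 10935/16. Dividing through by 3645/16 gives the monic gcd x - 3.
Cancel x - 3 from numerator and denominator to get the reduced form.

(x^2 - 3x - 18)/(x^2 + x + 39)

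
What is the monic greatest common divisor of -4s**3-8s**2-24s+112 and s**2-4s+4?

s-2

By polynomial division,
  -4s**3-8s**2-24s+112 = (-4s-24)(s**2-4s+4) + (-104s+208)
  s**2-4s+4 = (-(1/104)s+1/52)(-104s+208) + (0)
Last nonzero remainder: -104s+208. Dividing through by -104 gives the monic gcd s-2.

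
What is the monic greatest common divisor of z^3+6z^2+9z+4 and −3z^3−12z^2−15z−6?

Repeated division with remainder:
  z^3+6z^2+9z+4 = (−1/3)(−3z^3−12z^2−15z−6) + (2z^2+4z+2)
  −3z^3−12z^2−15z−6 = (−(3/2)z−3)(2z^2+4z+2) + (0)
Last nonzero remainder: 2z^2+4z+2. Dividing through by 2 gives the monic gcd z^2+2z+1.

z^2+2z+1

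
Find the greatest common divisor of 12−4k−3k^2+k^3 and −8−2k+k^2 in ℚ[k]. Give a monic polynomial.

Apply the Euclidean algorithm:
  k^3−3k^2−4k+12 = (k−1)(k^2−2k−8) + (2k+4)
  k^2−2k−8 = ((1/2)k−2)(2k+4) + (0)
Last nonzero remainder: 2k+4. Dividing through by 2 gives the monic gcd k+2.

2+k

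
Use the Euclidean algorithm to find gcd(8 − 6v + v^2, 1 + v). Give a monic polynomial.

1

By polynomial division,
  v^2 − 6v + 8 = (v − 7)(v + 1) + (15)
  v + 1 = ((1/15)v + 1/15)(15) + (0)
The last nonzero remainder is the constant 15, so the polynomials are coprime and gcd = 1.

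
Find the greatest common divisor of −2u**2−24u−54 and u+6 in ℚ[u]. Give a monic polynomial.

1

Apply the Euclidean algorithm:
  −2u**2−24u−54 = (−2u−12)(u+6) + (18)
  u+6 = ((1/18)u+1/3)(18) + (0)
The last nonzero remainder is the constant 18, so the polynomials are coprime and gcd = 1.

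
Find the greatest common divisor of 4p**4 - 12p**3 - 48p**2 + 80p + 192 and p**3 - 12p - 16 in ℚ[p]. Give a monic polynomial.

p**3 - 12p - 16

By polynomial division,
  4p**4 - 12p**3 - 48p**2 + 80p + 192 = (4p - 12)(p**3 - 12p - 16) + (0)
The last nonzero remainder p**3 - 12p - 16 is already monic.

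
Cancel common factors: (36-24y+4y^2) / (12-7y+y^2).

(-12+4y)/(-4+y)

Apply the Euclidean algorithm:
  4y^2-24y+36 = (4)(y^2-7y+12) + (4y-12)
  y^2-7y+12 = ((1/4)y-1)(4y-12) + (0)
Last nonzero remainder: 4y-12. Dividing through by 4 gives the monic gcd y-3.
Cancel y-3 from numerator and denominator to get the reduced form.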